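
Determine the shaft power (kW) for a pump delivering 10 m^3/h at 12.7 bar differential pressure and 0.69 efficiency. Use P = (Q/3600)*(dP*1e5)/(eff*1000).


Q = 10 / 3600 = 0.00277778 m^3/s
P = 0.00277778 * (12.7 * 1e5) / 0.69 / 1000 = 5.113

5.113 kW


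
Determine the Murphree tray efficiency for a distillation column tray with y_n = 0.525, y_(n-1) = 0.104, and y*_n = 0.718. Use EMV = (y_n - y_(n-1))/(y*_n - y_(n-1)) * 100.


Murphree vapor efficiency: EMV = (y_n - y_(n-1)) / (y*_n - y_(n-1)) * 100
EMV = (0.525 - 0.104) / (0.718 - 0.104) * 100 = 0.421 / 0.614 * 100 = 68.57

68.57 %


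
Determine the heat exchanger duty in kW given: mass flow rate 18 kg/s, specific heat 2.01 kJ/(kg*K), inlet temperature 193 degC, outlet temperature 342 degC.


Q = m_dot * cp * delta_T
delta_T = 342 - 193 = 149 K
Q = 18 * 2.01 * 149
= 36.18 * 149
= 5390.82 kW

5390.82 kW


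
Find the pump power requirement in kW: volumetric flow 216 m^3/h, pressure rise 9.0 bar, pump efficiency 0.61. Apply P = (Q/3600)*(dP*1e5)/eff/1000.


Q = 216 / 3600 = 0.06 m^3/s
P = 0.06 * (9.0 * 1e5) / 0.61 / 1000 = 88.52

88.52 kW


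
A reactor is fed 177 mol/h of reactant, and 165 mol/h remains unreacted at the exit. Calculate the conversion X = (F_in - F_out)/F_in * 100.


X = (F_in - F_out) / F_in * 100
Moles reacted = 177 - 165 = 12
X = 12 / 177 * 100
= 0.06780 * 100
= 6.780 %

6.780 %


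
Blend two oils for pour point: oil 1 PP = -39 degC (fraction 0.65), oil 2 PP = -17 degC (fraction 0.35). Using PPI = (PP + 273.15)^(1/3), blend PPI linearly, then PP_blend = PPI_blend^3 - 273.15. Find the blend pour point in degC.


PPI_1 = (-39 + 273.15)^(1/3) = 6.163557
PPI_2 = (-17 + 273.15)^(1/3) = 6.350844
PPI_blend = 0.65 * 6.163557 + 0.35 * 6.350844 = 6.229107
PP_blend = 6.229107^3 - 273.15 = 241.7004 - 273.15 = -31.45

-31.45 degC


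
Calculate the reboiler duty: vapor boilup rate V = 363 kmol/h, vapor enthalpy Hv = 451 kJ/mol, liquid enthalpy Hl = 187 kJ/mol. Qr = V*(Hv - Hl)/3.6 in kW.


Qr = 363 * (451 - 187) / 3.6 = 363 * 264 / 3.6 = 26620

26620 kW


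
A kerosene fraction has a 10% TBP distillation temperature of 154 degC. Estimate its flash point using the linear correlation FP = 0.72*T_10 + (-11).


FP = 0.72 * 154 + (-11) = 99.88

99.88 degC


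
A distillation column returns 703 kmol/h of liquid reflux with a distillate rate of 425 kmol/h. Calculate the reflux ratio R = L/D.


Reflux ratio definition: R = L / D (liquid returned / distillate withdrawn)
L = 703 kmol/h, D = 425 kmol/h
R = 703 / 425 = 1.654

1.654


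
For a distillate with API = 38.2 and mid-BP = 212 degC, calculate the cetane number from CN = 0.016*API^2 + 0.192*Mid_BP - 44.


CN = 0.016 * 38.2^2 + 0.192 * 212 - 44
CN = 23.34784 + 40.704 - 44 = 20.05184

20.05184


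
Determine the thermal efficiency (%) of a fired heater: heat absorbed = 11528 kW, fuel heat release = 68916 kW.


Furnace efficiency = Q_absorbed / Q_fuel * 100
= 11528 / 68916 * 100 = 16.73

16.73 %


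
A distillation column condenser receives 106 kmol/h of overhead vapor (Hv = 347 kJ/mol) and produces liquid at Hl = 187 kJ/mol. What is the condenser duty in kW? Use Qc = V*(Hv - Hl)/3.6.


Qc = 106 * (347 - 187) / 3.6 = 106 * 160 / 3.6 = 4711

4711 kW


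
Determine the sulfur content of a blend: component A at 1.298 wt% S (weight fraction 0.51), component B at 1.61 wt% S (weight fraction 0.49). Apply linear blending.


Linear sulfur blending: S_blend = x1*S1 + x2*S2
Contribution 1: 0.51 * 1.298 = 0.66198 wt%
Contribution 2: 0.49 * 1.61 = 0.7889 wt%
S_blend = 0.66198 + 0.7889 = 1.45088

1.45088 wt%


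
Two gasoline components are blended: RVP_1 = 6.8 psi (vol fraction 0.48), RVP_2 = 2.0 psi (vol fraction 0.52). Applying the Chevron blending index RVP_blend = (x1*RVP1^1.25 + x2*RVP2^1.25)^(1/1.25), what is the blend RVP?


Chevron index: RVP_blend = (sum xi*RVPi^1.25)^(1/1.25)
RVP^1.25 terms: 0.48 * 6.8^1.25 + 0.52 * 2.0^1.25 = 6.50759
RVP_blend = 6.50759^(1/1.25) = 4.474

4.474 psi


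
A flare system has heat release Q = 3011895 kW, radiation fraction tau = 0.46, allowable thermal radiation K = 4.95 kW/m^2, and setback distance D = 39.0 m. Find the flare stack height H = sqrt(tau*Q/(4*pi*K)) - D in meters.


tau*Q/(4*pi*K) = 0.46 * 3011895 / (4 * pi * 4.95) = 22273.2
sqrt(22273.2) = 149.242
H = 149.242 - 39.0 = 110.2

110.2 m


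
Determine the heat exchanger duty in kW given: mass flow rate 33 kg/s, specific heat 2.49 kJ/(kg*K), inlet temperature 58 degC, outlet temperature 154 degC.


Q = m_dot * cp * delta_T
delta_T = 154 - 58 = 96 K
Q = 33 * 2.49 * 96
= 82.17 * 96
= 7888.32 kW

7888.32 kW


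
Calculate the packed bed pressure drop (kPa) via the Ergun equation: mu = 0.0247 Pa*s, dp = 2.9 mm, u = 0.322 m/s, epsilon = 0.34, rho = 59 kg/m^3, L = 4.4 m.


dp = 2.9 mm = 0.0029 m
Viscous term = 150*0.0247*0.322*(1-0.34)^2 / (0.0029^2*0.34^3) = 1572170
Inertial term = 1.75*59*0.322^2*(1-0.34) / (0.0029*0.34^3) = 61988.5
dP/L = 1572170 + 61988.5 = 1634160 Pa/m
dP = 1634160 * 4.4 / 1000 = 7190 kPa

7190 kPa


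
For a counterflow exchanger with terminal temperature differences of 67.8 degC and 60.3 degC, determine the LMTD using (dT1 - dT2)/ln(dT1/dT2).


LMTD = (dT1 - dT2) / ln(dT1/dT2)
= (67.8 - 60.3) / ln(67.8 / 60.3) = 7.5 / 0.11723 = 63.98

63.98 degC


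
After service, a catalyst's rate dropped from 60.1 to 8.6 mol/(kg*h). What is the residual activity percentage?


Activity (%) = (rate_used / rate_fresh) * 100
rate_used = 8.6, rate_fresh = 60.1
= (8.6 / 60.1) * 100
= 0.1431 * 100 = 14.31

14.31 %


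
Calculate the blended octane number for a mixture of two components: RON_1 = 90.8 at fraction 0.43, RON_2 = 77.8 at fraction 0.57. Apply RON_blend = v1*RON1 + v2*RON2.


Linear blending: RON_blend = sum(vi * RONi)
Contribution 1: 0.43 * 90.8 = 39.044
Contribution 2: 0.57 * 77.8 = 44.346
RON_blend = 39.044 + 44.346 = 83.39

83.39


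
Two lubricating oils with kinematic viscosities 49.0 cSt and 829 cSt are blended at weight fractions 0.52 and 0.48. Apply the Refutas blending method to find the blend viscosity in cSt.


Refutas method: VBN_i = 14.534*ln(ln(visc_i + 0.8)) + 10.975, blended linearly by mass fraction; since VBN is linear in VBI_i = ln(ln(visc_i + 0.8)) and the fractions sum to 1, blend VBI directly: visc = exp(exp(VBI_blend)) - 0.8
VBI_1 = ln(ln(49.0 + 0.8)) = 1.36303
VBI_2 = ln(ln(829 + 0.8)) = 1.90526
VBI_blend = 0.52 * 1.36303 + 0.48 * 1.90526 = 1.6233
visc_blend = exp(exp(1.6233)) - 0.8 = 158.3

158.3 cSt


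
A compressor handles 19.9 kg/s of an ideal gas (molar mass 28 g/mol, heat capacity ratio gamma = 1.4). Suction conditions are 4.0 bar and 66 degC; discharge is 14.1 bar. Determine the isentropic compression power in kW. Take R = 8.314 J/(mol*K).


Isentropic work: W = m*(gamma/(gamma-1))*(R*T1/MW)*((P2/P1)^((gamma-1)/gamma) - 1)
T1 = 66 + 273.15 = 339.15 K
Pressure ratio = 14.1 / 4.0 = 3.525
Exponent = (1.4 - 1)/1.4 = 0.285714
(P2/P1)^exp - 1 = 3.525^0.285714 - 1 = 0.43328
W = 19.9 * 1.4 / 0.4 * 8.314 * 339.15 / 28 * 0.43328 = 3039

3039 kW


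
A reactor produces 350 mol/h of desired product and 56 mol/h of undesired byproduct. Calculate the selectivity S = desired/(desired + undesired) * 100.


Selectivity = desired / (desired + undesired) * 100
Total products = 350 + 56 = 406 mol/h
S = 350 / 406 * 100
= 0.8621 * 100
= 86.21 %

86.21 %


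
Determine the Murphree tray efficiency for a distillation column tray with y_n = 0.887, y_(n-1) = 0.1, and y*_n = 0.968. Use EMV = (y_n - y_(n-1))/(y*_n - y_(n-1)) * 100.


Murphree vapor efficiency: EMV = (y_n - y_(n-1)) / (y*_n - y_(n-1)) * 100
EMV = (0.887 - 0.1) / (0.968 - 0.1) * 100 = 0.787 / 0.868 * 100 = 90.67

90.67 %


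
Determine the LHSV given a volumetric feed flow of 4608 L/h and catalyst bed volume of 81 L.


LHSV = volumetric feed rate / catalyst volume
= 4608 L/h / 81 L
= 56.89 h^-1

56.89 h^-1


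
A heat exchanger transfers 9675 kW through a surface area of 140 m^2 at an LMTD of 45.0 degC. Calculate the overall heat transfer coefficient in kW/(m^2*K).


From Q = U*A*LMTD, U = Q / (A * LMTD)
U = 9675 / (140 * 45.0) = 9675 / 6300 = 1.536

1.536 kW/(m^2*K)


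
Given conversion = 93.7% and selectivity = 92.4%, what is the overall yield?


Overall yield = conversion (%) * selectivity (%) / 100
Conversion = 93.7%, Selectivity = 92.4%
Y = 93.7 * 92.4 / 100
= 86.5788 %

86.5788 %


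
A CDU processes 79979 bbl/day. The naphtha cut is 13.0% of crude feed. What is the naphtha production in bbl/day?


Crude throughput = 79979 bbl/day
Fraction yield = 13.0%
yield = throughput * fraction / 100
yield = 79979 * 13.0 / 100 = 10397.27

10397.27 bbl/day


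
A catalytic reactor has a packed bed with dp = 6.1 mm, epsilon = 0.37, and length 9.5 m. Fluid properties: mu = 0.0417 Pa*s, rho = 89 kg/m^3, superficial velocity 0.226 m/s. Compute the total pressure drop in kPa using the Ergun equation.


dp = 6.1 mm = 0.0061 m
Viscous term = 150*0.0417*0.226*(1-0.37)^2 / (0.0061^2*0.37^3) = 297682
Inertial term = 1.75*89*0.226^2*(1-0.37) / (0.0061*0.37^3) = 16220
dP/L = 297682 + 16220 = 313902 Pa/m
dP = 313902 * 9.5 / 1000 = 2982 kPa

2982 kPa


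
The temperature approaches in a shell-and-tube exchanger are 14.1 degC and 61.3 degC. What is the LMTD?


LMTD = (dT1 - dT2) / ln(dT1/dT2)
= (14.1 - 61.3) / ln(14.1 / 61.3) = -47.2 / -1.46961 = 32.12

32.12 degC


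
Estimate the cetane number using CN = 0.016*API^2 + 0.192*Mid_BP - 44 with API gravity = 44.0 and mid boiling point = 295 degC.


CN = 0.016 * 44.0^2 + 0.192 * 295 - 44
CN = 30.976 + 56.64 - 44 = 43.616

43.616


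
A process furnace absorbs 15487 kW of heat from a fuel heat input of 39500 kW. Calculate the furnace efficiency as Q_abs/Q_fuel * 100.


Furnace efficiency = Q_absorbed / Q_fuel * 100
= 15487 / 39500 * 100 = 39.21

39.21 %


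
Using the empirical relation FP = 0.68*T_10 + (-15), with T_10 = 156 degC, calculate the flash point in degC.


FP = 0.68 * 156 + (-15) = 91.08

91.08 degC


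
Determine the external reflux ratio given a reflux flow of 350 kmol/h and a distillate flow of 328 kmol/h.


Reflux ratio definition: R = L / D (liquid returned / distillate withdrawn)
L = 350 kmol/h, D = 328 kmol/h
R = 350 / 328 = 1.067

1.067


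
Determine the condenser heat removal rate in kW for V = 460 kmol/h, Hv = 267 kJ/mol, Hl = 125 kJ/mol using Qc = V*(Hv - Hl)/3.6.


Qc = 460 * (267 - 125) / 3.6 = 460 * 142 / 3.6 = 18140

18140 kW


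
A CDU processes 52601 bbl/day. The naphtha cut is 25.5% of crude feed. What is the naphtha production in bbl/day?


Crude throughput = 52601 bbl/day
Fraction yield = 25.5%
yield = throughput * fraction / 100
yield = 52601 * 25.5 / 100 = 13413.255

13413.255 bbl/day


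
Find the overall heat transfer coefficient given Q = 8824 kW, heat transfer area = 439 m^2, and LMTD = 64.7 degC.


From Q = U*A*LMTD, U = Q / (A * LMTD)
U = 8824 / (439 * 64.7) = 8824 / 28403.3 = 0.3107

0.3107 kW/(m^2*K)


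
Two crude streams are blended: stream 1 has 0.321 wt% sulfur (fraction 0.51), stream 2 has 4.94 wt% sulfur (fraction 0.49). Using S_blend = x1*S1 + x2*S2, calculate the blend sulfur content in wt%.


Linear sulfur blending: S_blend = x1*S1 + x2*S2
Contribution 1: 0.51 * 0.321 = 0.16371 wt%
Contribution 2: 0.49 * 4.94 = 2.4206 wt%
S_blend = 0.16371 + 2.4206 = 2.58431

2.58431 wt%


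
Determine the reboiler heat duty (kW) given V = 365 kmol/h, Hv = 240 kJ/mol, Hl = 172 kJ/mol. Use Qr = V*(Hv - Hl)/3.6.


Qr = 365 * (240 - 172) / 3.6 = 365 * 68 / 3.6 = 6894

6894 kW


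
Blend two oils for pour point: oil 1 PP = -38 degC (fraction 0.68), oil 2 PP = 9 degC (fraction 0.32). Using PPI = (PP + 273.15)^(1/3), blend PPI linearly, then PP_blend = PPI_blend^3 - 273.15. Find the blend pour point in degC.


PPI_1 = (-38 + 273.15)^(1/3) = 6.172318
PPI_2 = (9 + 273.15)^(1/3) = 6.558835
PPI_blend = 0.68 * 6.172318 + 0.32 * 6.558835 = 6.296003
PP_blend = 6.296003^3 - 273.15 = 249.5714 - 273.15 = -23.58

-23.58 degC


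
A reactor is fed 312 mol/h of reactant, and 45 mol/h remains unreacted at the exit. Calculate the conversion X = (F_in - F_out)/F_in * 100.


X = (F_in - F_out) / F_in * 100
Moles reacted = 312 - 45 = 267
X = 267 / 312 * 100
= 0.8558 * 100
= 85.58 %

85.58 %


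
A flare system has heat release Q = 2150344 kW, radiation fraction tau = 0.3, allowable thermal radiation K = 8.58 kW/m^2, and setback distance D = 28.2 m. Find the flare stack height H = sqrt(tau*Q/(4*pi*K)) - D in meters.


tau*Q/(4*pi*K) = 0.3 * 2150344 / (4 * pi * 8.58) = 5983.18
sqrt(5983.18) = 77.351
H = 77.351 - 28.2 = 49.15

49.15 m


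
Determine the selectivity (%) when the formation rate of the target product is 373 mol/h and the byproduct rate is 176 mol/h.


Selectivity = desired / (desired + undesired) * 100
Total products = 373 + 176 = 549 mol/h
S = 373 / 549 * 100
= 0.6794 * 100
= 67.94 %

67.94 %


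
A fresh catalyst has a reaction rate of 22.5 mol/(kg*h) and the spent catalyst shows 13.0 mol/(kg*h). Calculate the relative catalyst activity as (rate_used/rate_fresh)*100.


Activity (%) = (rate_used / rate_fresh) * 100
rate_used = 13.0, rate_fresh = 22.5
= (13.0 / 22.5) * 100
= 0.5778 * 100 = 57.78

57.78 %


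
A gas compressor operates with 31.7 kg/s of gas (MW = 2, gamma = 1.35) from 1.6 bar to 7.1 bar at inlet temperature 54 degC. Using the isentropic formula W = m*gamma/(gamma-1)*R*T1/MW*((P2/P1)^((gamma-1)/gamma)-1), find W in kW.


Isentropic work: W = m*(gamma/(gamma-1))*(R*T1/MW)*((P2/P1)^((gamma-1)/gamma) - 1)
T1 = 54 + 273.15 = 327.15 K
Pressure ratio = 7.1 / 1.6 = 4.4375
Exponent = (1.35 - 1)/1.35 = 0.259259
(P2/P1)^exp - 1 = 4.4375^0.259259 - 1 = 0.471555
W = 31.7 * 1.35 / 0.35 * 8.314 * 327.15 / 2 * 0.471555 = 78410

78410 kW


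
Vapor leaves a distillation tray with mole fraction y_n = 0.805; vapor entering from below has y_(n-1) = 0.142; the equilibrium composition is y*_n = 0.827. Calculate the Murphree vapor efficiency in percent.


Murphree vapor efficiency: EMV = (y_n - y_(n-1)) / (y*_n - y_(n-1)) * 100
EMV = (0.805 - 0.142) / (0.827 - 0.142) * 100 = 0.663 / 0.685 * 100 = 96.79

96.79 %


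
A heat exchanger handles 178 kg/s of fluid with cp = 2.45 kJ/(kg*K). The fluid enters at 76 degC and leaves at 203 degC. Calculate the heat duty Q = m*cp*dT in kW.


Q = m_dot * cp * delta_T
delta_T = 203 - 76 = 127 K
Q = 178 * 2.45 * 127
= 436.1 * 127
= 55384.7 kW

55384.7 kW


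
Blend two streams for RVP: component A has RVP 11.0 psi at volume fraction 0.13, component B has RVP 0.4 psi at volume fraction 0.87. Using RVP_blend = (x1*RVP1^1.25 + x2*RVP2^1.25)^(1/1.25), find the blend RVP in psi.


Chevron index: RVP_blend = (sum xi*RVPi^1.25)^(1/1.25)
RVP^1.25 terms: 0.13 * 11.0^1.25 + 0.87 * 0.4^1.25 = 2.88101
RVP_blend = 2.88101^(1/1.25) = 2.332

2.332 psi


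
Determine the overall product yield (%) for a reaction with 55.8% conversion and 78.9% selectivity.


Overall yield = conversion (%) * selectivity (%) / 100
Conversion = 55.8%, Selectivity = 78.9%
Y = 55.8 * 78.9 / 100
= 44.0262 %

44.0262 %


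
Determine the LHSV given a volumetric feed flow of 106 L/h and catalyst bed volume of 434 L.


LHSV = volumetric feed rate / catalyst volume
= 106 L/h / 434 L
= 0.2442 h^-1

0.2442 h^-1


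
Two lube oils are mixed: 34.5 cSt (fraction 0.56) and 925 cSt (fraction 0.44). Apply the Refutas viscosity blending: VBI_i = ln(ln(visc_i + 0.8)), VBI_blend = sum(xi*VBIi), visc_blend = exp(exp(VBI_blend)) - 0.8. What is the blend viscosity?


Refutas method: VBN_i = 14.534*ln(ln(visc_i + 0.8)) + 10.975, blended linearly by mass fraction; since VBN is linear in VBI_i = ln(ln(visc_i + 0.8)) and the fractions sum to 1, blend VBI directly: visc = exp(exp(VBI_blend)) - 0.8
VBI_1 = ln(ln(34.5 + 0.8)) = 1.27085
VBI_2 = ln(ln(925 + 0.8)) = 1.92142
VBI_blend = 0.56 * 1.27085 + 0.44 * 1.92142 = 1.5571
visc_blend = exp(exp(1.5571)) - 0.8 = 114.2

114.2 cSt


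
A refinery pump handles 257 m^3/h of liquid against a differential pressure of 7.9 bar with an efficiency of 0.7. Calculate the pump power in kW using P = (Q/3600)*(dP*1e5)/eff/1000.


Q = 257 / 3600 = 0.0713889 m^3/s
P = 0.0713889 * (7.9 * 1e5) / 0.7 / 1000 = 80.57

80.57 kW


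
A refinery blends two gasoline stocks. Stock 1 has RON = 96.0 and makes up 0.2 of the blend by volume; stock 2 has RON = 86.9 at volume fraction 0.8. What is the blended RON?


Linear blending: RON_blend = sum(vi * RONi)
Contribution 1: 0.2 * 96.0 = 19.2
Contribution 2: 0.8 * 86.9 = 69.52
RON_blend = 19.2 + 69.52 = 88.72

88.72


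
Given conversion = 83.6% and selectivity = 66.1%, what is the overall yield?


Overall yield = conversion (%) * selectivity (%) / 100
Conversion = 83.6%, Selectivity = 66.1%
Y = 83.6 * 66.1 / 100
= 55.2596 %

55.2596 %


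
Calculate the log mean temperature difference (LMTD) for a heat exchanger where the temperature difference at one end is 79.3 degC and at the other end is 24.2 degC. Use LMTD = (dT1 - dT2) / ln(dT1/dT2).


LMTD = (dT1 - dT2) / ln(dT1/dT2)
= (79.3 - 24.2) / ln(79.3 / 24.2) = 55.1 / 1.18689 = 46.42

46.42 degC


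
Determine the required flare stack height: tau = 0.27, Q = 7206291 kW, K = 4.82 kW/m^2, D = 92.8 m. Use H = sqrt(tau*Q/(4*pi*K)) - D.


tau*Q/(4*pi*K) = 0.27 * 7206291 / (4 * pi * 4.82) = 32123.2
sqrt(32123.2) = 179.229
H = 179.229 - 92.8 = 86.43

86.43 m


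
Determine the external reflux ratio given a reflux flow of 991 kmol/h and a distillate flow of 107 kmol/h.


Reflux ratio definition: R = L / D (liquid returned / distillate withdrawn)
L = 991 kmol/h, D = 107 kmol/h
R = 991 / 107 = 9.262

9.262


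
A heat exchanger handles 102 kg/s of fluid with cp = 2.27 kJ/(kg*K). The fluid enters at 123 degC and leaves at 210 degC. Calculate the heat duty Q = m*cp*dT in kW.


Q = m_dot * cp * delta_T
delta_T = 210 - 123 = 87 K
Q = 102 * 2.27 * 87
= 231.54 * 87
= 20143.98 kW

20143.98 kW


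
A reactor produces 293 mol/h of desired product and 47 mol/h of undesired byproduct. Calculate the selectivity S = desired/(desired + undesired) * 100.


Selectivity = desired / (desired + undesired) * 100
Total products = 293 + 47 = 340 mol/h
S = 293 / 340 * 100
= 0.8618 * 100
= 86.18 %

86.18 %


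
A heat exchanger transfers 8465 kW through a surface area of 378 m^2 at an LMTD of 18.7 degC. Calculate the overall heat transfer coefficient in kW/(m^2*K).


From Q = U*A*LMTD, U = Q / (A * LMTD)
U = 8465 / (378 * 18.7) = 8465 / 7068.6 = 1.198

1.198 kW/(m^2*K)


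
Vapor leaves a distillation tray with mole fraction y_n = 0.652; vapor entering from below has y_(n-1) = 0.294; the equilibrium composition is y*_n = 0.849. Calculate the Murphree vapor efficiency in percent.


Murphree vapor efficiency: EMV = (y_n - y_(n-1)) / (y*_n - y_(n-1)) * 100
EMV = (0.652 - 0.294) / (0.849 - 0.294) * 100 = 0.358 / 0.555 * 100 = 64.50

64.50 %


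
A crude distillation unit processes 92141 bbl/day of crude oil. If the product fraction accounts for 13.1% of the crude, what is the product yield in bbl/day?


Crude throughput = 92141 bbl/day
Fraction yield = 13.1%
yield = throughput * fraction / 100
yield = 92141 * 13.1 / 100 = 12070.471

12070.471 bbl/day


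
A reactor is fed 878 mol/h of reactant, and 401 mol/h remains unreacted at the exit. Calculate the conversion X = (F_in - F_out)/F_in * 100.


X = (F_in - F_out) / F_in * 100
Moles reacted = 878 - 401 = 477
X = 477 / 878 * 100
= 0.5433 * 100
= 54.33 %

54.33 %


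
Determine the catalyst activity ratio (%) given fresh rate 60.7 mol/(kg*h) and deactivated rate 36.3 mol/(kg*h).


Activity (%) = (rate_used / rate_fresh) * 100
rate_used = 36.3, rate_fresh = 60.7
= (36.3 / 60.7) * 100
= 0.5980 * 100 = 59.80

59.80 %


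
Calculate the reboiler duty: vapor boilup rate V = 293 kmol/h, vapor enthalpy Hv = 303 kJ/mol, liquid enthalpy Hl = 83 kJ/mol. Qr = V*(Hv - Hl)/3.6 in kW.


Qr = 293 * (303 - 83) / 3.6 = 293 * 220 / 3.6 = 17910

17910 kW


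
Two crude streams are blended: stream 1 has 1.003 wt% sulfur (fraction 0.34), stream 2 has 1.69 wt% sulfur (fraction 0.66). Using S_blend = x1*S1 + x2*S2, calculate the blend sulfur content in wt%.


Linear sulfur blending: S_blend = x1*S1 + x2*S2
Contribution 1: 0.34 * 1.003 = 0.34102 wt%
Contribution 2: 0.66 * 1.69 = 1.1154 wt%
S_blend = 0.34102 + 1.1154 = 1.45642

1.45642 wt%


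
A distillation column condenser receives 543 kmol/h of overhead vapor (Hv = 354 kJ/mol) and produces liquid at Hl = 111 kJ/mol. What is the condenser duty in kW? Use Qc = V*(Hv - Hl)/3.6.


Qc = 543 * (354 - 111) / 3.6 = 543 * 243 / 3.6 = 36650

36650 kW


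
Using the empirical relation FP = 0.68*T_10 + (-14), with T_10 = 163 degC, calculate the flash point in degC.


FP = 0.68 * 163 + (-14) = 96.84

96.84 degC


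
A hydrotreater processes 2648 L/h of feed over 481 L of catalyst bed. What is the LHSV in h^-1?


LHSV = volumetric feed rate / catalyst volume
= 2648 L/h / 481 L
= 5.505 h^-1

5.505 h^-1


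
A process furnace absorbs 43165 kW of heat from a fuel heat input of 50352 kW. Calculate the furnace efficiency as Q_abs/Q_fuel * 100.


Furnace efficiency = Q_absorbed / Q_fuel * 100
= 43165 / 50352 * 100 = 85.73

85.73 %


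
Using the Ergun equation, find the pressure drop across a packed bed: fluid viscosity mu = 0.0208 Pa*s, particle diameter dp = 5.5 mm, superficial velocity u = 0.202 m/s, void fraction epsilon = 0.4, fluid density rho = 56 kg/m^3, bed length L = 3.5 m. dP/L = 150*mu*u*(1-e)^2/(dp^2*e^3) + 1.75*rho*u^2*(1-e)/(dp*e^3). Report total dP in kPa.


dp = 5.5 mm = 0.0055 m
Viscous term = 150*0.0208*0.202*(1-0.4)^2 / (0.0055^2*0.4^3) = 117193
Inertial term = 1.75*56*0.202^2*(1-0.4) / (0.0055*0.4^3) = 6816.12
dP/L = 117193 + 6816.12 = 124009 Pa/m
dP = 124009 * 3.5 / 1000 = 434.0 kPa

434.0 kPa


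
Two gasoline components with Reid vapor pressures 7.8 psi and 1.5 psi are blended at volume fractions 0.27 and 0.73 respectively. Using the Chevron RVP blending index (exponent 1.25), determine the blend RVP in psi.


Chevron index: RVP_blend = (sum xi*RVPi^1.25)^(1/1.25)
RVP^1.25 terms: 0.27 * 7.8^1.25 + 0.73 * 1.5^1.25 = 4.73133
RVP_blend = 4.73133^(1/1.25) = 3.467

3.467 psi


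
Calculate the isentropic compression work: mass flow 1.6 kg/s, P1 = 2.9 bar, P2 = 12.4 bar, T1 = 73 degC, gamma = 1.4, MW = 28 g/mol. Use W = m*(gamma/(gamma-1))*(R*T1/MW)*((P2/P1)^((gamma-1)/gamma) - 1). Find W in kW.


Isentropic work: W = m*(gamma/(gamma-1))*(R*T1/MW)*((P2/P1)^((gamma-1)/gamma) - 1)
T1 = 73 + 273.15 = 346.15 K
Pressure ratio = 12.4 / 2.9 = 4.27586
Exponent = (1.4 - 1)/1.4 = 0.285714
(P2/P1)^exp - 1 = 4.27586^0.285714 - 1 = 0.51458
W = 1.6 * 1.4 / 0.4 * 8.314 * 346.15 / 28 * 0.51458 = 296.2

296.2 kW


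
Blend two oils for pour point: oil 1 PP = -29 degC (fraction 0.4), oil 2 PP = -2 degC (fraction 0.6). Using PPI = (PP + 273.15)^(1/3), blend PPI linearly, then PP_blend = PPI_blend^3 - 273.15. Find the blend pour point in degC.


PPI_1 = (-29 + 273.15)^(1/3) = 6.25008
PPI_2 = (-2 + 273.15)^(1/3) = 6.472467
PPI_blend = 0.4 * 6.25008 + 0.6 * 6.472467 = 6.383512
PP_blend = 6.383512^3 - 273.15 = 260.1232 - 273.15 = -13.03

-13.03 degC


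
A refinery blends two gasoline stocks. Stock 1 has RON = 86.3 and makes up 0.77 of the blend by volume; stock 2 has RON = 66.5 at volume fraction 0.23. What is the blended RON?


Linear blending: RON_blend = sum(vi * RONi)
Contribution 1: 0.77 * 86.3 = 66.451
Contribution 2: 0.23 * 66.5 = 15.295
RON_blend = 66.451 + 15.295 = 81.746

81.746


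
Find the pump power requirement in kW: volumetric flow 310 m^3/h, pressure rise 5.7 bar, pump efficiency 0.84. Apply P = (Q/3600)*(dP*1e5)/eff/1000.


Q = 310 / 3600 = 0.0861111 m^3/s
P = 0.0861111 * (5.7 * 1e5) / 0.84 / 1000 = 58.43

58.43 kW


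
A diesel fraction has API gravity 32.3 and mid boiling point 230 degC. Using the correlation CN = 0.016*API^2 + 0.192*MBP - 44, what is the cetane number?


CN = 0.016 * 32.3^2 + 0.192 * 230 - 44
CN = 16.69264 + 44.16 - 44 = 16.85264

16.85264


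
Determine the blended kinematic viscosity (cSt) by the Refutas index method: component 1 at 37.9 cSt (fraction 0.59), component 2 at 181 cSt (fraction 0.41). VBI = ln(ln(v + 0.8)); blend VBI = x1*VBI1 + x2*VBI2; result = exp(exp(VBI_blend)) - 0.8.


Refutas method: VBN_i = 14.534*ln(ln(visc_i + 0.8)) + 10.975, blended linearly by mass fraction; since VBN is linear in VBI_i = ln(ln(visc_i + 0.8)) and the fractions sum to 1, blend VBI directly: visc = exp(exp(VBI_blend)) - 0.8
VBI_1 = ln(ln(37.9 + 0.8)) = 1.29633
VBI_2 = ln(ln(181 + 0.8)) = 1.64922
VBI_blend = 0.59 * 1.29633 + 0.41 * 1.64922 = 1.44101
visc_blend = exp(exp(1.44101)) - 0.8 = 67.57

67.57 cSt


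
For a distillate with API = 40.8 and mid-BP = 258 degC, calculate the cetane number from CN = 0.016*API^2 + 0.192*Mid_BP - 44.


CN = 0.016 * 40.8^2 + 0.192 * 258 - 44
CN = 26.63424 + 49.536 - 44 = 32.17024

32.17024


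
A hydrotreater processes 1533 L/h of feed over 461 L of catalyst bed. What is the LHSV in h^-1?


LHSV = volumetric feed rate / catalyst volume
= 1533 L/h / 461 L
= 3.325 h^-1

3.325 h^-1


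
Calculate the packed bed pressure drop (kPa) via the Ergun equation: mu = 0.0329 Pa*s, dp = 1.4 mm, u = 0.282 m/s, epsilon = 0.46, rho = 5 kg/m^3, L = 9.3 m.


dp = 1.4 mm = 0.0014 m
Viscous term = 150*0.0329*0.282*(1-0.46)^2 / (0.0014^2*0.46^3) = 2127130
Inertial term = 1.75*5*0.282^2*(1-0.46) / (0.0014*0.46^3) = 2757.39
dP/L = 2127130 + 2757.39 = 2129890 Pa/m
dP = 2129890 * 9.3 / 1000 = 19810 kPa

19810 kPa


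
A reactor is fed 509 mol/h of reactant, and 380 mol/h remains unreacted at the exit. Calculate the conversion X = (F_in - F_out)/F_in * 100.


X = (F_in - F_out) / F_in * 100
Moles reacted = 509 - 380 = 129
X = 129 / 509 * 100
= 0.2534 * 100
= 25.34 %

25.34 %


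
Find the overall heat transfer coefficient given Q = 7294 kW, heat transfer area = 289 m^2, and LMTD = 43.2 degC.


From Q = U*A*LMTD, U = Q / (A * LMTD)
U = 7294 / (289 * 43.2) = 7294 / 12484.8 = 0.5842

0.5842 kW/(m^2*K)


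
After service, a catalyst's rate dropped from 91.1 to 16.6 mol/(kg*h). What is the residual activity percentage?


Activity (%) = (rate_used / rate_fresh) * 100
rate_used = 16.6, rate_fresh = 91.1
= (16.6 / 91.1) * 100
= 0.1822 * 100 = 18.22

18.22 %


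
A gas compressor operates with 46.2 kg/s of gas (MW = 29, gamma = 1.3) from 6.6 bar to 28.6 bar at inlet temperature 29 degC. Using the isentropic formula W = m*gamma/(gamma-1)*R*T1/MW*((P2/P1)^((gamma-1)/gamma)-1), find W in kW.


Isentropic work: W = m*(gamma/(gamma-1))*(R*T1/MW)*((P2/P1)^((gamma-1)/gamma) - 1)
T1 = 29 + 273.15 = 302.15 K
Pressure ratio = 28.6 / 6.6 = 4.33333
Exponent = (1.3 - 1)/1.3 = 0.230769
(P2/P1)^exp - 1 = 4.33333^0.230769 - 1 = 0.40268
W = 46.2 * 1.3 / 0.3 * 8.314 * 302.15 / 29 * 0.40268 = 6983

6983 kW


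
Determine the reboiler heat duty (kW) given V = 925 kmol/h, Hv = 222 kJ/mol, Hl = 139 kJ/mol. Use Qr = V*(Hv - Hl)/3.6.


Qr = 925 * (222 - 139) / 3.6 = 925 * 83 / 3.6 = 21330

21330 kW


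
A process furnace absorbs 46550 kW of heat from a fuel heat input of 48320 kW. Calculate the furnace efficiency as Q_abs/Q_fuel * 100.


Furnace efficiency = Q_absorbed / Q_fuel * 100
= 46550 / 48320 * 100 = 96.34

96.34 %


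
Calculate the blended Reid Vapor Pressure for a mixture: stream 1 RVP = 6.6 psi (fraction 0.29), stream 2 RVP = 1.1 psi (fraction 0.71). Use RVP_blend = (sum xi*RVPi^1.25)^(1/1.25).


Chevron index: RVP_blend = (sum xi*RVPi^1.25)^(1/1.25)
RVP^1.25 terms: 0.29 * 6.6^1.25 + 0.71 * 1.1^1.25 = 3.86764
RVP_blend = 3.86764^(1/1.25) = 2.951

2.951 psi


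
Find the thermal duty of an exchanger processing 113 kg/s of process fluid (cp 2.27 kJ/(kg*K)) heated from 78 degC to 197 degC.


Q = m_dot * cp * delta_T
delta_T = 197 - 78 = 119 K
Q = 113 * 2.27 * 119
= 256.51 * 119
= 30524.69 kW

30524.69 kW


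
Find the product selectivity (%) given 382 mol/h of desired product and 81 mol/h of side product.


Selectivity = desired / (desired + undesired) * 100
Total products = 382 + 81 = 463 mol/h
S = 382 / 463 * 100
= 0.8251 * 100
= 82.51 %

82.51 %


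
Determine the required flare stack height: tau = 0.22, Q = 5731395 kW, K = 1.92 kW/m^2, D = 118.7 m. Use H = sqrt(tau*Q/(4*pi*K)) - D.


tau*Q/(4*pi*K) = 0.22 * 5731395 / (4 * pi * 1.92) = 52260.3
sqrt(52260.3) = 228.605
H = 228.605 - 118.7 = 109.9

109.9 m


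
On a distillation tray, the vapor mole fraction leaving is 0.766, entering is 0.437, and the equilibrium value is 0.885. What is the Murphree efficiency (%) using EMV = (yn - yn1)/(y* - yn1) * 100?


Murphree vapor efficiency: EMV = (y_n - y_(n-1)) / (y*_n - y_(n-1)) * 100
EMV = (0.766 - 0.437) / (0.885 - 0.437) * 100 = 0.329 / 0.448 * 100 = 73.44

73.44 %


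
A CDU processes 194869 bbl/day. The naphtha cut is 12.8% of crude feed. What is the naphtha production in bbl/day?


Crude throughput = 194869 bbl/day
Fraction yield = 12.8%
yield = throughput * fraction / 100
yield = 194869 * 12.8 / 100 = 24943.232

24943.232 bbl/day


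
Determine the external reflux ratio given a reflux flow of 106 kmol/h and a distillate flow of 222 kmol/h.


Reflux ratio definition: R = L / D (liquid returned / distillate withdrawn)
L = 106 kmol/h, D = 222 kmol/h
R = 106 / 222 = 0.4775

0.4775


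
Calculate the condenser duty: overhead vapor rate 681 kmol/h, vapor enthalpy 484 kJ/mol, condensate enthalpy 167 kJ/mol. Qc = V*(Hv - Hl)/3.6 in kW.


Qc = 681 * (484 - 167) / 3.6 = 681 * 317 / 3.6 = 59970

59970 kW


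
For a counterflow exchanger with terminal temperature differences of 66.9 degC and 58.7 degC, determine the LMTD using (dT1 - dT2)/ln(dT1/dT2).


LMTD = (dT1 - dT2) / ln(dT1/dT2)
= (66.9 - 58.7) / ln(66.9 / 58.7) = 8.2 / 0.130759 = 62.71

62.71 degC


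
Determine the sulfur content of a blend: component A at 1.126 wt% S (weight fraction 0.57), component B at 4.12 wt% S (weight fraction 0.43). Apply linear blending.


Linear sulfur blending: S_blend = x1*S1 + x2*S2
Contribution 1: 0.57 * 1.126 = 0.64182 wt%
Contribution 2: 0.43 * 4.12 = 1.7716 wt%
S_blend = 0.64182 + 1.7716 = 2.41342

2.41342 wt%


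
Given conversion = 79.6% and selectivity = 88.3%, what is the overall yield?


Overall yield = conversion (%) * selectivity (%) / 100
Conversion = 79.6%, Selectivity = 88.3%
Y = 79.6 * 88.3 / 100
= 70.2868 %

70.2868 %


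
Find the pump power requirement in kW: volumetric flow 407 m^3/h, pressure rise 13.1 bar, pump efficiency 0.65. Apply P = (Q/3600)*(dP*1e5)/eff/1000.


Q = 407 / 3600 = 0.113056 m^3/s
P = 0.113056 * (13.1 * 1e5) / 0.65 / 1000 = 227.9

227.9 kW


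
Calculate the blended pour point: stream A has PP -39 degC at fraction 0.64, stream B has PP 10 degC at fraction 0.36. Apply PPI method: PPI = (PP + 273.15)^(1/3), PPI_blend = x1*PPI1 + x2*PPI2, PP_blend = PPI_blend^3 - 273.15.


PPI_1 = (-39 + 273.15)^(1/3) = 6.163557
PPI_2 = (10 + 273.15)^(1/3) = 6.566574
PPI_blend = 0.64 * 6.163557 + 0.36 * 6.566574 = 6.308643
PP_blend = 6.308643^3 - 273.15 = 251.0775 - 273.15 = -22.07

-22.07 degC


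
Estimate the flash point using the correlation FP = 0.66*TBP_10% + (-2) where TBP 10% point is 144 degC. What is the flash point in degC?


FP = 0.66 * 144 + (-2) = 93.04

93.04 degC


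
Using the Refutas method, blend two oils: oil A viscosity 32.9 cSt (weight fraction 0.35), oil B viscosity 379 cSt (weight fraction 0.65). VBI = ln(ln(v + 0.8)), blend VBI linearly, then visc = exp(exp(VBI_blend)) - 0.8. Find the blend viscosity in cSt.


Refutas method: VBN_i = 14.534*ln(ln(visc_i + 0.8)) + 10.975, blended linearly by mass fraction; since VBN is linear in VBI_i = ln(ln(visc_i + 0.8)) and the fractions sum to 1, blend VBI directly: visc = exp(exp(VBI_blend)) - 0.8
VBI_1 = ln(ln(32.9 + 0.8)) = 1.25775
VBI_2 = ln(ln(379 + 0.8)) = 1.78165
VBI_blend = 0.35 * 1.25775 + 0.65 * 1.78165 = 1.59828
visc_blend = exp(exp(1.59828)) - 0.8 = 139.6

139.6 cSt


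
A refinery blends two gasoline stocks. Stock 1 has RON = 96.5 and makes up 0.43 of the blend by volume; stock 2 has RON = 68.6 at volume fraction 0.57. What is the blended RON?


Linear blending: RON_blend = sum(vi * RONi)
Contribution 1: 0.43 * 96.5 = 41.495
Contribution 2: 0.57 * 68.6 = 39.102
RON_blend = 41.495 + 39.102 = 80.597

80.597


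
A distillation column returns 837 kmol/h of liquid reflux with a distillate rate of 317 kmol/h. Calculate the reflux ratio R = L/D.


Reflux ratio definition: R = L / D (liquid returned / distillate withdrawn)
L = 837 kmol/h, D = 317 kmol/h
R = 837 / 317 = 2.640

2.640


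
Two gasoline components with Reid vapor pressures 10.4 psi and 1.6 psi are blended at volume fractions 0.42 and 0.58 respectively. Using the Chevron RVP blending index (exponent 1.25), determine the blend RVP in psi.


Chevron index: RVP_blend = (sum xi*RVPi^1.25)^(1/1.25)
RVP^1.25 terms: 0.42 * 10.4^1.25 + 0.58 * 1.6^1.25 = 8.88777
RVP_blend = 8.88777^(1/1.25) = 5.742

5.742 psi


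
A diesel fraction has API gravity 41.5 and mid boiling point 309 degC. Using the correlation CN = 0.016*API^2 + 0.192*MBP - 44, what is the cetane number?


CN = 0.016 * 41.5^2 + 0.192 * 309 - 44
CN = 27.556 + 59.328 - 44 = 42.884

42.884


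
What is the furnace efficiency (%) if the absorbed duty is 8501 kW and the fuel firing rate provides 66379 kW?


Furnace efficiency = Q_absorbed / Q_fuel * 100
= 8501 / 66379 * 100 = 12.81

12.81 %


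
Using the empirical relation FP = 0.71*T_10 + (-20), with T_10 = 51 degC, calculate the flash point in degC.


FP = 0.71 * 51 + (-20) = 16.21

16.21 degC


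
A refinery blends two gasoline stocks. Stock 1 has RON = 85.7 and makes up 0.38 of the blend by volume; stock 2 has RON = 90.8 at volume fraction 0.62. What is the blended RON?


Linear blending: RON_blend = sum(vi * RONi)
Contribution 1: 0.38 * 85.7 = 32.566
Contribution 2: 0.62 * 90.8 = 56.296
RON_blend = 32.566 + 56.296 = 88.862

88.862


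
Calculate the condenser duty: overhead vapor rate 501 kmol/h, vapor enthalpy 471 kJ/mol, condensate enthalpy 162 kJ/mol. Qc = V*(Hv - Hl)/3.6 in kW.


Qc = 501 * (471 - 162) / 3.6 = 501 * 309 / 3.6 = 43000

43000 kW


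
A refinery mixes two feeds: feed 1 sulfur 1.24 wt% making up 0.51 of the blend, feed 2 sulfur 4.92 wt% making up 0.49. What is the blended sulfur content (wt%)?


Linear sulfur blending: S_blend = x1*S1 + x2*S2
Contribution 1: 0.51 * 1.24 = 0.6324 wt%
Contribution 2: 0.49 * 4.92 = 2.4108 wt%
S_blend = 0.6324 + 2.4108 = 3.0432

3.0432 wt%


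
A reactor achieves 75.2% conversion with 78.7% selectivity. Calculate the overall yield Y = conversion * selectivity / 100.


Overall yield = conversion (%) * selectivity (%) / 100
Conversion = 75.2%, Selectivity = 78.7%
Y = 75.2 * 78.7 / 100
= 59.1824 %

59.1824 %


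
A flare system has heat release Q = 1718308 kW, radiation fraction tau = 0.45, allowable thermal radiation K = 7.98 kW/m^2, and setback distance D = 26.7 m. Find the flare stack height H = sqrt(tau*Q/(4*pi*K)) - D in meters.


tau*Q/(4*pi*K) = 0.45 * 1718308 / (4 * pi * 7.98) = 7710.82
sqrt(7710.82) = 87.8113
H = 87.8113 - 26.7 = 61.11

61.11 m


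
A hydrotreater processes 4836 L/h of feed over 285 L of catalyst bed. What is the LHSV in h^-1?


LHSV = volumetric feed rate / catalyst volume
= 4836 L/h / 285 L
= 16.97 h^-1

16.97 h^-1


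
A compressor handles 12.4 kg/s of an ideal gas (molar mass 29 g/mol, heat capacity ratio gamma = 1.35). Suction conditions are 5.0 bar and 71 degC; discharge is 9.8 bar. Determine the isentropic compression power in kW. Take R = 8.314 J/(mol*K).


Isentropic work: W = m*(gamma/(gamma-1))*(R*T1/MW)*((P2/P1)^((gamma-1)/gamma) - 1)
T1 = 71 + 273.15 = 344.15 K
Pressure ratio = 9.8 / 5.0 = 1.96
Exponent = (1.35 - 1)/1.35 = 0.259259
(P2/P1)^exp - 1 = 1.96^0.259259 - 1 = 0.190611
W = 12.4 * 1.35 / 0.35 * 8.314 * 344.15 / 29 * 0.190611 = 899.5

899.5 kW


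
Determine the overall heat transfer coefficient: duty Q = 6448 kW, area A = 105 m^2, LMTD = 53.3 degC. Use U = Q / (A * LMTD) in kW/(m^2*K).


From Q = U*A*LMTD, U = Q / (A * LMTD)
U = 6448 / (105 * 53.3) = 6448 / 5596.5 = 1.152

1.152 kW/(m^2*K)


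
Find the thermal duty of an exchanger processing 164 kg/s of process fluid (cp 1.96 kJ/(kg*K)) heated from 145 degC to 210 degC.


Q = m_dot * cp * delta_T
delta_T = 210 - 145 = 65 K
Q = 164 * 1.96 * 65
= 321.44 * 65
= 20893.6 kW

20893.6 kW


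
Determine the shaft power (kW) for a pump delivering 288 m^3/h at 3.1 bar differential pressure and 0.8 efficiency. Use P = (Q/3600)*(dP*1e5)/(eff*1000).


Q = 288 / 3600 = 0.08 m^3/s
P = 0.08 * (3.1 * 1e5) / 0.8 / 1000 = 31.00

31.00 kW


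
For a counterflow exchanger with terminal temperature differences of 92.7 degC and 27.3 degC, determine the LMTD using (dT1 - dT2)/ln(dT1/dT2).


LMTD = (dT1 - dT2) / ln(dT1/dT2)
= (92.7 - 27.3) / ln(92.7 / 27.3) = 65.4 / 1.22248 = 53.50

53.50 degC


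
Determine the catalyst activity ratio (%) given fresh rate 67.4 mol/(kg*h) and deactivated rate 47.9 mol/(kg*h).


Activity (%) = (rate_used / rate_fresh) * 100
rate_used = 47.9, rate_fresh = 67.4
= (47.9 / 67.4) * 100
= 0.7107 * 100 = 71.07

71.07 %


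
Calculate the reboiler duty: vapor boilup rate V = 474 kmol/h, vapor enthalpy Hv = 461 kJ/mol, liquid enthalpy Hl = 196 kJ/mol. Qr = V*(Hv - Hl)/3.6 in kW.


Qr = 474 * (461 - 196) / 3.6 = 474 * 265 / 3.6 = 34890

34890 kW


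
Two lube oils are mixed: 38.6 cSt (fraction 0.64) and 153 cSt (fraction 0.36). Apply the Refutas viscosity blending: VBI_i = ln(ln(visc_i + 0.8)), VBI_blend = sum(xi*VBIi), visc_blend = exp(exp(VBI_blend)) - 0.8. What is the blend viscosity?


Refutas method: VBN_i = 14.534*ln(ln(visc_i + 0.8)) + 10.975, blended linearly by mass fraction; since VBN is linear in VBI_i = ln(ln(visc_i + 0.8)) and the fractions sum to 1, blend VBI directly: visc = exp(exp(VBI_blend)) - 0.8
VBI_1 = ln(ln(38.6 + 0.8)) = 1.30122
VBI_2 = ln(ln(153 + 0.8)) = 1.61654
VBI_blend = 0.64 * 1.30122 + 0.36 * 1.61654 = 1.41474
visc_blend = exp(exp(1.41474)) - 0.8 = 60.48

60.48 cSt


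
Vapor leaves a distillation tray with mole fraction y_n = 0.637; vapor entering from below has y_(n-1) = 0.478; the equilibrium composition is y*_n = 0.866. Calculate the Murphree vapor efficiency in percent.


Murphree vapor efficiency: EMV = (y_n - y_(n-1)) / (y*_n - y_(n-1)) * 100
EMV = (0.637 - 0.478) / (0.866 - 0.478) * 100 = 0.159 / 0.388 * 100 = 40.98

40.98 %


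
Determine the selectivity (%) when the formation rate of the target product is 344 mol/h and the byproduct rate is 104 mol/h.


Selectivity = desired / (desired + undesired) * 100
Total products = 344 + 104 = 448 mol/h
S = 344 / 448 * 100
= 0.7679 * 100
= 76.79 %

76.79 %


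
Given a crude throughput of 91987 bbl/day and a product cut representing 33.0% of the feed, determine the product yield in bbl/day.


Crude throughput = 91987 bbl/day
Fraction yield = 33.0%
yield = throughput * fraction / 100
yield = 91987 * 33.0 / 100 = 30355.71

30355.71 bbl/day


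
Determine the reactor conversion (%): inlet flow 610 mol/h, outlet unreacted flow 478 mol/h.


X = (F_in - F_out) / F_in * 100
Moles reacted = 610 - 478 = 132
X = 132 / 610 * 100
= 0.2164 * 100
= 21.64 %

21.64 %


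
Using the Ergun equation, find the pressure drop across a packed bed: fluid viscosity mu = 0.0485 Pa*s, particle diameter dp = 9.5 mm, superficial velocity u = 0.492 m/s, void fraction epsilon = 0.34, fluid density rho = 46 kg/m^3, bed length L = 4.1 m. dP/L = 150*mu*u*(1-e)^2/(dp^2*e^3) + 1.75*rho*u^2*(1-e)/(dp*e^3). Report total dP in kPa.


dp = 9.5 mm = 0.0095 m
Viscous term = 150*0.0485*0.492*(1-0.34)^2 / (0.0095^2*0.34^3) = 439544
Inertial term = 1.75*46*0.492^2*(1-0.34) / (0.0095*0.34^3) = 34443.7
dP/L = 439544 + 34443.7 = 473988 Pa/m
dP = 473988 * 4.1 / 1000 = 1943 kPa

1943 kPa
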